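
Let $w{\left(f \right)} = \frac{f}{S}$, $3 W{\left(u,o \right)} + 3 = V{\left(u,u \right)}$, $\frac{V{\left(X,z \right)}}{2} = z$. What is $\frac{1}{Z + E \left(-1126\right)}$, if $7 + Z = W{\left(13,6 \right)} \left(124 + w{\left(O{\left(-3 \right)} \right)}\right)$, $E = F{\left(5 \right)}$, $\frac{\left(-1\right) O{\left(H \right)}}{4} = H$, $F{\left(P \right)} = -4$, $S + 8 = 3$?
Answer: $\frac{15}{81439} \approx 0.00018419$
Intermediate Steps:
$S = -5$ ($S = -8 + 3 = -5$)
$V{\left(X,z \right)} = 2 z$
$O{\left(H \right)} = - 4 H$
$W{\left(u,o \right)} = -1 + \frac{2 u}{3}$
$E = -4$
$w{\left(f \right)} = - \frac{f}{5}$ ($w{\left(f \right)} = \frac{f}{-5} = f \left(- \frac{1}{5}\right) = - \frac{f}{5}$)
$Z = \frac{13879}{15}$ ($Z = -7 + \left(-1 + \frac{2}{3} \cdot 13\right) \left(124 - \frac{\left(-4\right) \left(-3\right)}{5}\right) = -7 + \left(-1 + \frac{26}{3}\right) \left(124 - \frac{12}{5}\right) = -7 + \frac{23 \left(124 - \frac{12}{5}\right)}{3} = -7 + \frac{23}{3} \cdot \frac{608}{5} = -7 + \frac{13984}{15} = \frac{13879}{15} \approx 925.27$)
$\frac{1}{Z + E \left(-1126\right)} = \frac{1}{\frac{13879}{15} - -4504} = \frac{1}{\frac{13879}{15} + 4504} = \frac{1}{\frac{81439}{15}} = \frac{15}{81439}$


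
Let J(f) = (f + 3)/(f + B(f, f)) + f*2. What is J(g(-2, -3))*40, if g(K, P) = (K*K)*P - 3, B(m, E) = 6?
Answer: -3440/3 ≈ -1146.7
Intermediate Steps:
g(K, P) = -3 + P*K² (g(K, P) = K²*P - 3 = P*K² - 3 = -3 + P*K²)
J(f) = 2*f + (3 + f)/(6 + f) (J(f) = (f + 3)/(f + 6) + f*2 = (3 + f)/(6 + f) + 2*f = 2*f + (3 + f)/(6 + f))
J(g(-2, -3))*40 = ((3 + 2*(-3 - 3*(-2)²)² + 13*(-3 - 3*(-2)²))/(6 + (-3 - 3*(-2)²)))*40 = ((3 + 2*(-3 - 3*4)² + 13*(-3 - 3*4))/(6 + (-3 - 3*4)))*40 = ((3 + 2*(-3 - 12)² + 13*(-3 - 12))/(6 + (-3 - 12)))*40 = ((3 + 2*(-15)² + 13*(-15))/(6 - 15))*40 = ((3 + 2*225 - 195)/(-9))*40 = -(3 + 450 - 195)/9*40 = -⅑*258*40 = -86/3*40 = -3440/3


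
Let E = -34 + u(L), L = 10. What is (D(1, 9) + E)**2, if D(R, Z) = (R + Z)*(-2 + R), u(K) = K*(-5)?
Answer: 8836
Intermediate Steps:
u(K) = -5*K
E = -84 (E = -34 - 5*10 = -34 - 50 = -84)
D(R, Z) = (-2 + R)*(R + Z)
(D(1, 9) + E)**2 = ((1**2 - 2*1 - 2*9 + 1*9) - 84)**2 = ((1 - 2 - 18 + 9) - 84)**2 = (-10 - 84)**2 = (-94)**2 = 8836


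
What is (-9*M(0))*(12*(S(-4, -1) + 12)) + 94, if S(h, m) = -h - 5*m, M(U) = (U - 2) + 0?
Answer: 4630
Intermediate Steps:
M(U) = -2 + U (M(U) = (-2 + U) + 0 = -2 + U)
(-9*M(0))*(12*(S(-4, -1) + 12)) + 94 = (-9*(-2 + 0))*(12*((-1*(-4) - 5*(-1)) + 12)) + 94 = (-9*(-2))*(12*((4 + 5) + 12)) + 94 = 18*(12*(9 + 12)) + 94 = 18*(12*21) + 94 = 18*252 + 94 = 4536 + 94 = 4630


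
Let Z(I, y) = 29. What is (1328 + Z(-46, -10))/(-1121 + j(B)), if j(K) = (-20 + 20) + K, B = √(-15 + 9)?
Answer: -1521197/1256647 - 1357*I*√6/1256647 ≈ -1.2105 - 0.0026451*I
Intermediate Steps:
B = I*√6 (B = √(-6) = I*√6 ≈ 2.4495*I)
j(K) = K (j(K) = 0 + K = K)
(1328 + Z(-46, -10))/(-1121 + j(B)) = (1328 + 29)/(-1121 + I*√6) = 1357/(-1121 + I*√6)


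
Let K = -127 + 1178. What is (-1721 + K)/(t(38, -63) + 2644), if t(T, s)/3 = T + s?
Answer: -670/2569 ≈ -0.26080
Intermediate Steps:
t(T, s) = 3*T + 3*s (t(T, s) = 3*(T + s) = 3*T + 3*s)
K = 1051
(-1721 + K)/(t(38, -63) + 2644) = (-1721 + 1051)/((3*38 + 3*(-63)) + 2644) = -670/((114 - 189) + 2644) = -670/(-75 + 2644) = -670/2569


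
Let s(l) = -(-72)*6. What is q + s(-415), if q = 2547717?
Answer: 2548149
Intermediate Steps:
s(l) = 432 (s(l) = -36*(-12) = 432)
q + s(-415) = 2547717 + 432 = 2548149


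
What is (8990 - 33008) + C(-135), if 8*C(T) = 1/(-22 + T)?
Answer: -30166609/1256 ≈ -24018.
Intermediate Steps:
C(T) = 1/(8*(-22 + T))
(8990 - 33008) + C(-135) = (8990 - 33008) + 1/(8*(-22 - 135)) = -24018 + (⅛)/(-157) = -24018 + (⅛)*(-1/157) = -24018 - 1/1256 = -30166609/1256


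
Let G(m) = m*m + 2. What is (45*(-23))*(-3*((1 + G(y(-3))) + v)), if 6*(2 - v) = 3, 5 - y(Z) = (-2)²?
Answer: 34155/2 ≈ 17078.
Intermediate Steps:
y(Z) = 1 (y(Z) = 5 - 1*(-2)² = 5 - 1*4 = 5 - 4 = 1)
v = 3/2 (v = 2 - ⅙*3 = 2 - ½ = 3/2 ≈ 1.5000)
G(m) = 2 + m² (G(m) = m² + 2 = 2 + m²)
(45*(-23))*(-3*((1 + G(y(-3))) + v)) = (45*(-23))*(-3*((1 + (2 + 1²)) + 3/2)) = -(-3105)*((1 + (2 + 1)) + 3/2) = -(-3105)*((1 + 3) + 3/2) = -(-3105)*(4 + 3/2) = -(-3105)*11/2 = -1035*(-33/2) = 34155/2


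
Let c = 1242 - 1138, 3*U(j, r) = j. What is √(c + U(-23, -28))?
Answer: 17*√3/3 ≈ 9.8150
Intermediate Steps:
U(j, r) = j/3
c = 104
√(c + U(-23, -28)) = √(104 + (⅓)*(-23)) = √(104 - 23/3) = √(289/3) = 17*√3/3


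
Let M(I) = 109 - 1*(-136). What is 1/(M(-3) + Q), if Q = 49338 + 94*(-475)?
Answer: 1/4933 ≈ 0.00020272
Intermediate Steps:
M(I) = 245 (M(I) = 109 + 136 = 245)
Q = 4688 (Q = 49338 - 44650 = 4688)
1/(M(-3) + Q) = 1/(245 + 4688) = 1/4933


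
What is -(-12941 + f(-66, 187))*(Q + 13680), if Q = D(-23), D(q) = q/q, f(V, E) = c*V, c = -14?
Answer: 164404577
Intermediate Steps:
f(V, E) = -14*V
D(q) = 1
Q = 1
-(-12941 + f(-66, 187))*(Q + 13680) = -(-12941 - 14*(-66))*(1 + 13680) = -(-12941 + 924)*13681 = -(-12017)*13681 = -1*(-164404577) = 164404577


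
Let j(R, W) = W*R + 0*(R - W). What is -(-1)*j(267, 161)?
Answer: 42987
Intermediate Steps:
j(R, W) = R*W (j(R, W) = R*W + 0 = R*W)
-(-1)*j(267, 161) = -(-1)*267*161 = -(-1)*42987 = -1*(-42987) = 42987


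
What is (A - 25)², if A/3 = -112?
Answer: 130321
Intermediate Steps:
A = -336 (A = 3*(-112) = -336)
(A - 25)² = (-336 - 25)² = (-361)² = 130321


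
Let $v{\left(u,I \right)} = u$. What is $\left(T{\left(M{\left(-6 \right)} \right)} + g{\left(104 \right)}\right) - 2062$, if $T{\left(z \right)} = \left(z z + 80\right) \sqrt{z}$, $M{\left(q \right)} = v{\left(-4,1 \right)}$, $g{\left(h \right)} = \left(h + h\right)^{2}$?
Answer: $41202 + 192 i \approx 41202.0 + 192.0 i$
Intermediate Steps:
$g{\left(h \right)} = 4 h^{2}$ ($g{\left(h \right)} = \left(2 h\right)^{2} = 4 h^{2}$)
$M{\left(q \right)} = -4$
$T{\left(z \right)} = \sqrt{z} \left(80 + z^{2}\right)$ ($T{\left(z \right)} = \left(z^{2} + 80\right) \sqrt{z} = \left(80 + z^{2}\right) \sqrt{z} = \sqrt{z} \left(80 + z^{2}\right)$)
$\left(T{\left(M{\left(-6 \right)} \right)} + g{\left(104 \right)}\right) - 2062 = \left(\sqrt{-4} \left(80 + \left(-4\right)^{2}\right) + 4 \cdot 104^{2}\right) - 2062 = \left(2 i \left(80 + 16\right) + 4 \cdot 10816\right) - 2062 = \left(2 i 96 + 43264\right) - 2062 = \left(192 i + 43264\right) - 2062 = \left(43264 + 192 i\right) - 2062 = 41202 + 192 i$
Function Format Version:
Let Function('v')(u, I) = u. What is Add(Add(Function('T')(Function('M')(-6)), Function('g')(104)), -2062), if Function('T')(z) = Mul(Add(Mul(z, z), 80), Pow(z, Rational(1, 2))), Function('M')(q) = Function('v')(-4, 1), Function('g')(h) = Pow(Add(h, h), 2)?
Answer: Add(41202, Mul(192, I)) ≈ Add(41202., Mul(192.00, I))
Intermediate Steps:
Function('g')(h) = Mul(4, Pow(h, 2)) (Function('g')(h) = Pow(Mul(2, h), 2) = Mul(4, Pow(h, 2)))
Function('M')(q) = -4
Function('T')(z) = Mul(Pow(z, Rational(1, 2)), Add(80, Pow(z, 2))) (Function('T')(z) = Mul(Add(Pow(z, 2), 80), Pow(z, Rational(1, 2))) = Mul(Add(80, Pow(z, 2)), Pow(z, Rational(1, 2))) = Mul(Pow(z, Rational(1, 2)), Add(80, Pow(z, 2))))
Add(Add(Function('T')(Function('M')(-6)), Function('g')(104)), -2062) = Add(Add(Mul(Pow(-4, Rational(1, 2)), Add(80, Pow(-4, 2))), Mul(4, Pow(104, 2))), -2062) = Add(Add(Mul(Mul(2, I), Add(80, 16)), Mul(4, 10816)), -2062) = Add(Add(Mul(Mul(2, I), 96), 43264), -2062) = Add(Add(Mul(192, I), 43264), -2062) = Add(Add(43264, Mul(192, I)), -2062) = Add(41202, Mul(192, I))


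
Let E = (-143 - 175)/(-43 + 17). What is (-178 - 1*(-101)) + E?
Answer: -842/13 ≈ -64.769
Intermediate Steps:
E = 159/13 (E = -318/(-26) = -318*(-1/26) = 159/13 ≈ 12.231)
(-178 - 1*(-101)) + E = (-178 - 1*(-101)) + 159/13 = (-178 + 101) + 159/13 = -77 + 159/13 = -842/13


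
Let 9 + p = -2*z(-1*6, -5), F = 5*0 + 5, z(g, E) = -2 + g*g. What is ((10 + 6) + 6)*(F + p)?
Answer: -1584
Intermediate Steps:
z(g, E) = -2 + g**2
F = 5 (F = 0 + 5 = 5)
p = -77 (p = -9 - 2*(-2 + (-1*6)**2) = -9 - 2*(-2 + (-6)**2) = -9 - 2*(-2 + 36) = -9 - 2*34 = -9 - 68 = -77)
((10 + 6) + 6)*(F + p) = ((10 + 6) + 6)*(5 - 77) = (16 + 6)*(-72) = 22*(-72) = -1584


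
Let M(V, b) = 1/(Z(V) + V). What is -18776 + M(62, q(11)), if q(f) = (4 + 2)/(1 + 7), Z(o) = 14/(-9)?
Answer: -10214135/544 ≈ -18776.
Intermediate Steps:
Z(o) = -14/9 (Z(o) = 14*(-⅑) = -14/9)
q(f) = ¾ (q(f) = 6/8 = 6*(⅛) = ¾)
M(V, b) = 1/(-14/9 + V)
-18776 + M(62, q(11)) = -18776 + 9/(-14 + 9*62) = -18776 + 9/(-14 + 558) = -18776 + 9/544 = -10214135/544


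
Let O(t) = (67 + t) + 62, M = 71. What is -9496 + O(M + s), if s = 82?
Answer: -9214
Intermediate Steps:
O(t) = 129 + t
-9496 + O(M + s) = -9496 + (129 + (71 + 82)) = -9496 + (129 + 153) = -9496 + 282 = -9214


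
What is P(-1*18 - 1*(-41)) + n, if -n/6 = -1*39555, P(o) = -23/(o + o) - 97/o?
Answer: 10916963/46 ≈ 2.3733e+5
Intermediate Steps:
P(o) = -217/(2*o) (P(o) = -23*1/(2*o) - 97/o = -23/(2*o) - 97/o = -217/(2*o))
n = 237330 (n = -(-6)*39555 = -6*(-39555) = 237330)
P(-1*18 - 1*(-41)) + n = -217/(2*(-1*18 - 1*(-41))) + 237330 = -217/(2*(-18 + 41)) + 237330 = -217/2/23 + 237330 = -217/2*1/23 + 237330 = -217/46 + 237330 = 10916963/46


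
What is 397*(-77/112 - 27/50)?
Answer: -194927/400 ≈ -487.32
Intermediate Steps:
397*(-77/112 - 27/50) = 397*(-77*1/112 - 27*1/50) = 397*(-11/16 - 27/50) = 397*(-491/400) = -194927/400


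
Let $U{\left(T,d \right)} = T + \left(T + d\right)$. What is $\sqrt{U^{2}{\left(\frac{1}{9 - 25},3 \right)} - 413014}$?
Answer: $\frac{i \sqrt{26432367}}{8} \approx 642.66 i$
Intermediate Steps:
$U{\left(T,d \right)} = d + 2 T$
$\sqrt{U^{2}{\left(\frac{1}{9 - 25},3 \right)} - 413014} = \sqrt{\left(3 + \frac{2}{9 - 25}\right)^{2} - 413014} = \sqrt{\left(3 + \frac{2}{-16}\right)^{2} - 413014} = \sqrt{\left(3 + 2 \left(- \frac{1}{16}\right)\right)^{2} - 413014} = \sqrt{\left(3 - \frac{1}{8}\right)^{2} - 413014} = \sqrt{\left(\frac{23}{8}\right)^{2} - 413014} = \sqrt{\frac{529}{64} - 413014} = \sqrt{- \frac{26432367}{64}} = \frac{i \sqrt{26432367}}{8}$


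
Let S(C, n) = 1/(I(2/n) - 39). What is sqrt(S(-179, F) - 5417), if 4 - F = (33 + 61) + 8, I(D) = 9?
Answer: I*sqrt(4875330)/30 ≈ 73.6*I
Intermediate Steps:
F = -98 (F = 4 - ((33 + 61) + 8) = 4 - (94 + 8) = 4 - 1*102 = 4 - 102 = -98)
S(C, n) = -1/30 (S(C, n) = 1/(9 - 39) = 1/(-30) = -1/30)
sqrt(S(-179, F) - 5417) = sqrt(-1/30 - 5417) = sqrt(-162511/30) = I*sqrt(4875330)/30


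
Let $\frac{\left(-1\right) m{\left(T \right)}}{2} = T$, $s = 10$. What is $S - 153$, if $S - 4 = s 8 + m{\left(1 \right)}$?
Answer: $-71$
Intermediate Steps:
$m{\left(T \right)} = - 2 T$
$S = 82$ ($S = 4 + \left(10 \cdot 8 - 2\right) = 4 + \left(80 - 2\right) = 4 + 78 = 82$)
$S - 153 = 82 - 153 = -71$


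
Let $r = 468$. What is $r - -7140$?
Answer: $7608$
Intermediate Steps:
$r - -7140 = 468 - -7140 = 468 + 7140 = 7608$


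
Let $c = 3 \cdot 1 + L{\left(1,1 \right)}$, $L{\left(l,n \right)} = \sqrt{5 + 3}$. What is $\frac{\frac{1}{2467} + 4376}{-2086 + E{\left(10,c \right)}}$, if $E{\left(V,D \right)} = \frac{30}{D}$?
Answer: $- \frac{5387000907}{2452701268} + \frac{161933895 \sqrt{2}}{2452701268} \approx -2.103$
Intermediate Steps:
$L{\left(l,n \right)} = 2 \sqrt{2}$ ($L{\left(l,n \right)} = \sqrt{8} = 2 \sqrt{2}$)
$c = 3 + 2 \sqrt{2}$ ($c = 3 \cdot 1 + 2 \sqrt{2} = 3 + 2 \sqrt{2} \approx 5.8284$)
$\frac{\frac{1}{2467} + 4376}{-2086 + E{\left(10,c \right)}} = \frac{\frac{1}{2467} + 4376}{-2086 + \frac{30}{3 + 2 \sqrt{2}}} = \frac{10795593}{2467 \left(-2086 + \frac{30}{3 + 2 \sqrt{2}}\right)}$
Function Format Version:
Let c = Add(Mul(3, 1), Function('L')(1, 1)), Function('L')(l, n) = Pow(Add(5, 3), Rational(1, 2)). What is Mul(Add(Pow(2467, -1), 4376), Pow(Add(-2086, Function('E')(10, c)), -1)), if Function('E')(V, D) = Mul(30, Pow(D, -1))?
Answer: Add(Rational(-5387000907, 2452701268), Mul(Rational(161933895, 2452701268), Pow(2, Rational(1, 2)))) ≈ -2.1030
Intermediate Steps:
Function('L')(l, n) = Mul(2, Pow(2, Rational(1, 2))) (Function('L')(l, n) = Pow(8, Rational(1, 2)) = Mul(2, Pow(2, Rational(1, 2))))
c = Add(3, Mul(2, Pow(2, Rational(1, 2)))) (c = Add(Mul(3, 1), Mul(2, Pow(2, Rational(1, 2)))) = Add(3, Mul(2, Pow(2, Rational(1, 2)))) ≈ 5.8284)
Mul(Add(Pow(2467, -1), 4376), Pow(Add(-2086, Function('E')(10, c)), -1)) = Mul(Add(Pow(2467, -1), 4376), Pow(Add(-2086, Mul(30, Pow(Add(3, Mul(2, Pow(2, Rational(1, 2)))), -1))), -1)) = Mul(Add(Rational(1, 2467), 4376), Pow(Add(-2086, Mul(30, Pow(Add(3, Mul(2, Pow(2, Rational(1, 2)))), -1))), -1)) = Mul(Rational(10795593, 2467), Pow(Add(-2086, Mul(30, Pow(Add(3, Mul(2, Pow(2, Rational(1, 2)))), -1))), -1))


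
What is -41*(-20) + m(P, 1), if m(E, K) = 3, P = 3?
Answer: 823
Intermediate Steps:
-41*(-20) + m(P, 1) = -41*(-20) + 3 = 820 + 3 = 823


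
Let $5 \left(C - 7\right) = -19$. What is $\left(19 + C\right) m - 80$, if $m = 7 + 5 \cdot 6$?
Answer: $\frac{3707}{5} \approx 741.4$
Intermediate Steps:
$C = \frac{16}{5}$ ($C = 7 + \frac{1}{5} \left(-19\right) = 7 - \frac{19}{5} = \frac{16}{5} \approx 3.2$)
$m = 37$ ($m = 7 + 30 = 37$)
$\left(19 + C\right) m - 80 = \left(19 + \frac{16}{5}\right) 37 - 80 = \frac{111}{5} \cdot 37 - 80 = \frac{4107}{5} - 80 = \frac{3707}{5}$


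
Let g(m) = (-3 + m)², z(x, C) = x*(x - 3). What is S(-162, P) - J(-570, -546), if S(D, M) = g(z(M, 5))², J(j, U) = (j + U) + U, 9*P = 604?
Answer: 14710902712671473200927/43046721 ≈ 3.4174e+14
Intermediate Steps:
P = 604/9 (P = (⅑)*604 = 604/9 ≈ 67.111)
z(x, C) = x*(-3 + x)
J(j, U) = j + 2*U (J(j, U) = (U + j) + U = j + 2*U)
S(D, M) = (-3 + M*(-3 + M))⁴ (S(D, M) = ((-3 + M*(-3 + M))²)² = (-3 + M*(-3 + M))⁴)
S(-162, P) - J(-570, -546) = (-3 + 604*(-3 + 604/9)/9)⁴ - (-570 + 2*(-546)) = (-3 + (604/9)*(577/9))⁴ - (-570 - 1092) = (-3 + 348508/81)⁴ - 1*(-1662) = (348265/81)⁴ + 1662 = 14710902712599929550625/43046721 + 1662 = 14710902712671473200927/43046721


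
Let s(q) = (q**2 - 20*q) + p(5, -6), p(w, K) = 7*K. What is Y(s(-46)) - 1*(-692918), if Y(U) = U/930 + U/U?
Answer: 107402944/155 ≈ 6.9292e+5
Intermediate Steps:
s(q) = -42 + q**2 - 20*q (s(q) = (q**2 - 20*q) + 7*(-6) = (q**2 - 20*q) - 42 = -42 + q**2 - 20*q)
Y(U) = 1 + U/930 (Y(U) = U*(1/930) + 1 = U/930 + 1 = 1 + U/930)
Y(s(-46)) - 1*(-692918) = (1 + (-42 + (-46)**2 - 20*(-46))/930) - 1*(-692918) = (1 + (-42 + 2116 + 920)/930) + 692918 = (1 + (1/930)*2994) + 692918 = (1 + 499/155) + 692918 = 654/155 + 692918 = 107402944/155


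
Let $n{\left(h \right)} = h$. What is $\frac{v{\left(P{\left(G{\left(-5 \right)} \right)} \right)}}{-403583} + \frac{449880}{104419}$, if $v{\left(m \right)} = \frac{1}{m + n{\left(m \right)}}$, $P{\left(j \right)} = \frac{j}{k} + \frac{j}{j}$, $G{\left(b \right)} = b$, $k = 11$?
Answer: $\frac{2178765891871}{505700799324} \approx 4.3084$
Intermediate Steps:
$P{\left(j \right)} = 1 + \frac{j}{11}$ ($P{\left(j \right)} = \frac{j}{11} + \frac{j}{j} = j \frac{1}{11} + 1 = \frac{j}{11} + 1 = 1 + \frac{j}{11}$)
$v{\left(m \right)} = \frac{1}{2 m}$ ($v{\left(m \right)} = \frac{1}{m + m} = \frac{1}{2 m}$)
$\frac{v{\left(P{\left(G{\left(-5 \right)} \right)} \right)}}{-403583} + \frac{449880}{104419} = \frac{\frac{1}{2} \frac{1}{1 + \frac{1}{11} \left(-5\right)}}{-403583} + \frac{449880}{104419} = \frac{1}{2 \left(1 - \frac{5}{11}\right)} \left(- \frac{1}{403583}\right) + 449880 \cdot \frac{1}{104419} = \frac{1}{2 \cdot \frac{6}{11}} \left(- \frac{1}{403583}\right) + \frac{449880}{104419} = \frac{1}{2} \cdot \frac{11}{6} \left(- \frac{1}{403583}\right) + \frac{449880}{104419} = \frac{11}{12} \left(- \frac{1}{403583}\right) + \frac{449880}{104419} = - \frac{11}{4842996} + \frac{449880}{104419} = \frac{2178765891871}{505700799324}$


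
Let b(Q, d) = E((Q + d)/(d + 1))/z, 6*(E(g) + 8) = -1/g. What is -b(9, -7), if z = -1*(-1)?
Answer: 15/2 ≈ 7.5000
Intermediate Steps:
E(g) = -8 - 1/(6*g) (E(g) = -8 + (-1/g)/6 = -8 - 1/(6*g))
z = 1
b(Q, d) = -8 - (1 + d)/(6*(Q + d)) (b(Q, d) = (-8 - (d + 1)/(Q + d)/6)/1 = (-8 - (1 + d)/(Q + d)/6)*1 = (-8 - (1 + d)/(6*(Q + d)))*1 = -8 - (1 + d)/(6*(Q + d)))
-b(9, -7) = -(-1 - 49*(-7) - 48*9)/(6*(9 - 7)) = -(-1 + 343 - 432)/(6*2) = -(-90)/(6*2) = -1*(-15/2) = 15/2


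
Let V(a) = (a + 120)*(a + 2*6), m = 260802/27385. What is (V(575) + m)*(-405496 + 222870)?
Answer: -2040367494850702/27385 ≈ -7.4507e+10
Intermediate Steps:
m = 260802/27385 (m = 260802*(1/27385) = 260802/27385 ≈ 9.5235)
V(a) = (12 + a)*(120 + a) (V(a) = (120 + a)*(a + 12) = (120 + a)*(12 + a) = (12 + a)*(120 + a))
(V(575) + m)*(-405496 + 222870) = ((1440 + 575² + 132*575) + 260802/27385)*(-405496 + 222870) = ((1440 + 330625 + 75900) + 260802/27385)*(-182626) = (407965 + 260802/27385)*(-182626) = (11172382327/27385)*(-182626) = -2040367494850702/27385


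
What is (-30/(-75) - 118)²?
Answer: 345744/25 ≈ 13830.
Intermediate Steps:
(-30/(-75) - 118)² = (-30*(-1/75) - 118)² = (⅖ - 118)² = (-588/5)² = 345744/25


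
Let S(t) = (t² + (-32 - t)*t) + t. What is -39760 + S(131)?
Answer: -43821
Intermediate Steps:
S(t) = t + t² + t*(-32 - t) (S(t) = (t² + t*(-32 - t)) + t = t + t² + t*(-32 - t))
-39760 + S(131) = -39760 - 31*131 = -39760 - 4061 = -43821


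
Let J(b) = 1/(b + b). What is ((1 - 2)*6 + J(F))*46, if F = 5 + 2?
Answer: -1909/7 ≈ -272.71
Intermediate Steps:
F = 7
J(b) = 1/(2*b)
((1 - 2)*6 + J(F))*46 = ((1 - 2)*6 + (½)/7)*46 = (-1*6 + (½)*(⅐))*46 = (-6 + 1/14)*46 = -83/14*46 = -1909/7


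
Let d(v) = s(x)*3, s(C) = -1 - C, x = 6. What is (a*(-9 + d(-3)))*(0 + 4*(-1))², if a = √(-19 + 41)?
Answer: -480*√22 ≈ -2251.4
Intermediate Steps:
d(v) = -21 (d(v) = (-1 - 1*6)*3 = (-1 - 6)*3 = -7*3 = -21)
a = √22 ≈ 4.6904
(a*(-9 + d(-3)))*(0 + 4*(-1))² = (√22*(-9 - 21))*(0 + 4*(-1))² = (√22*(-30))*(0 - 4)² = -30*√22*(-4)² = -30*√22*16 = -480*√22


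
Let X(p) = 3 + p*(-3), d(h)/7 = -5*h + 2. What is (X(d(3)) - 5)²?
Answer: 73441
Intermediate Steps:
d(h) = 14 - 35*h (d(h) = 7*(-5*h + 2) = 7*(2 - 5*h) = 14 - 35*h)
X(p) = 3 - 3*p
(X(d(3)) - 5)² = ((3 - 3*(14 - 35*3)) - 5)² = ((3 - 3*(14 - 105)) - 5)² = ((3 - 3*(-91)) - 5)² = ((3 + 273) - 5)² = (276 - 5)² = 271² = 73441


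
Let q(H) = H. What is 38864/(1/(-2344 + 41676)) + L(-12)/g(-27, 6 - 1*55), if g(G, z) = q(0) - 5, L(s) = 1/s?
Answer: 91715930881/60 ≈ 1.5286e+9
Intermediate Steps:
g(G, z) = -5 (g(G, z) = 0 - 5 = -5)
38864/(1/(-2344 + 41676)) + L(-12)/g(-27, 6 - 1*55) = 38864/(1/(-2344 + 41676)) + 1/(-12*(-5)) = 38864/(1/39332) - 1/12*(-⅕) = 38864/(1/39332) + 1/60 = 38864*39332 + 1/60 = 1528598848 + 1/60 = 91715930881/60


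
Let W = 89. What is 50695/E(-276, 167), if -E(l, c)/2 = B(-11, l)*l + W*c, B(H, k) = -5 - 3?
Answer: -50695/34142 ≈ -1.4848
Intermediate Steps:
B(H, k) = -8
E(l, c) = -178*c + 16*l (E(l, c) = -2*(-8*l + 89*c) = -178*c + 16*l)
50695/E(-276, 167) = 50695/(-178*167 + 16*(-276)) = 50695/(-29726 - 4416) = 50695/(-34142) = 50695*(-1/34142) = -50695/34142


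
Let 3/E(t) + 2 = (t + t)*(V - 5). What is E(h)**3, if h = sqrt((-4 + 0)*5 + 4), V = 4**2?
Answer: 156789/58140511624 + 574101*I/14535127906 ≈ 2.6967e-6 + 3.9498e-5*I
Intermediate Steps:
V = 16
h = 4*I (h = sqrt(-4*5 + 4) = sqrt(-20 + 4) = sqrt(-16) = 4*I ≈ 4.0*I)
E(t) = 3/(-2 + 22*t) (E(t) = 3/(-2 + (t + t)*(16 - 5)) = 3/(-2 + (2*t)*11) = 3/(-2 + 22*t))
E(h)**3 = (3/(2*(-1 + 11*(4*I))))**3 = (3/(2*(-1 + 44*I)))**3 = (3*((-1 - 44*I)/1937)/2)**3 = (3*(-1 - 44*I)/3874)**3 = 27*(-1 - 44*I)**3/58140511624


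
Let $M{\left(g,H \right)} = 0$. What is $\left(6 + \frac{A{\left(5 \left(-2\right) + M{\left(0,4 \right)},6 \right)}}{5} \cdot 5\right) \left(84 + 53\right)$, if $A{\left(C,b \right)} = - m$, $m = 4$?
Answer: $274$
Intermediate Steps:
$A{\left(C,b \right)} = -4$ ($A{\left(C,b \right)} = \left(-1\right) 4 = -4$)
$\left(6 + \frac{A{\left(5 \left(-2\right) + M{\left(0,4 \right)},6 \right)}}{5} \cdot 5\right) \left(84 + 53\right) = \left(6 + - \frac{4}{5} \cdot 5\right) \left(84 + 53\right) = \left(6 + \left(-4\right) \frac{1}{5} \cdot 5\right) 137 = \left(6 - 4\right) 137 = 2 \cdot 137 = 274$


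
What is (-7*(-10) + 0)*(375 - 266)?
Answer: 7630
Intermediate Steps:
(-7*(-10) + 0)*(375 - 266) = (70 + 0)*109 = 70*109 = 7630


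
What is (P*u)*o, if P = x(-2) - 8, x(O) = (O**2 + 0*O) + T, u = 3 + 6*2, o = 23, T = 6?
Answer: 690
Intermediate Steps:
u = 15 (u = 3 + 12 = 15)
x(O) = 6 + O**2 (x(O) = (O**2 + 0*O) + 6 = (O**2 + 0) + 6 = O**2 + 6 = 6 + O**2)
P = 2 (P = (6 + (-2)**2) - 8 = (6 + 4) - 8 = 10 - 8 = 2)
(P*u)*o = (2*15)*23 = 30*23 = 690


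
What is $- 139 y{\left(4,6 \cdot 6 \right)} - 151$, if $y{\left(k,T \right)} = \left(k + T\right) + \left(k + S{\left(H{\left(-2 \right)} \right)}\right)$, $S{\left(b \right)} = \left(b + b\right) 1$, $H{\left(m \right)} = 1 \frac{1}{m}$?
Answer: $-6128$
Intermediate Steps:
$H{\left(m \right)} = \frac{1}{m}$
$S{\left(b \right)} = 2 b$ ($S{\left(b \right)} = 2 b 1 = 2 b$)
$y{\left(k,T \right)} = -1 + T + 2 k$ ($y{\left(k,T \right)} = \left(k + T\right) + \left(k + \frac{2}{-2}\right) = \left(T + k\right) + \left(k + 2 \left(- \frac{1}{2}\right)\right) = \left(T + k\right) + \left(k - 1\right) = \left(T + k\right) + \left(-1 + k\right) = -1 + T + 2 k$)
$- 139 y{\left(4,6 \cdot 6 \right)} - 151 = - 139 \left(-1 + 6 \cdot 6 + 2 \cdot 4\right) - 151 = - 139 \left(-1 + 36 + 8\right) - 151 = \left(-139\right) 43 - 151 = -5977 - 151 = -6128$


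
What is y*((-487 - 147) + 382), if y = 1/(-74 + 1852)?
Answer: -18/127 ≈ -0.14173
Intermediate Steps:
y = 1/1778 ≈ 0.00056243
y*((-487 - 147) + 382) = ((-487 - 147) + 382)/1778 = (-634 + 382)/1778 = (1/1778)*(-252) = -18/127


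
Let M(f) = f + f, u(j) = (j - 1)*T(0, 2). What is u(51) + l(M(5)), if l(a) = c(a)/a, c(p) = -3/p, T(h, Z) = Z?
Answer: 9997/100 ≈ 99.970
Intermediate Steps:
u(j) = -2 + 2*j (u(j) = (j - 1)*2 = (-1 + j)*2 = -2 + 2*j)
M(f) = 2*f
l(a) = -3/a² (l(a) = (-3/a)/a = -3/a²)
u(51) + l(M(5)) = (-2 + 2*51) - 3/(2*5)² = (-2 + 102) - 3/10² = 100 - 3*1/100 = 100 - 3/100 = 9997/100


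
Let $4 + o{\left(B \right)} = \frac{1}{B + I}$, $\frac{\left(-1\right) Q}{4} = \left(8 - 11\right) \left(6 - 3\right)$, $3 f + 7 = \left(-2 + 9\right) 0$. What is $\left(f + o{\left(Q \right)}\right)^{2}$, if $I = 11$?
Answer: $\frac{792100}{19881} \approx 39.842$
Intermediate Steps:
$f = - \frac{7}{3}$ ($f = - \frac{7}{3} + \frac{\left(-2 + 9\right) 0}{3} = - \frac{7}{3} + \frac{7 \cdot 0}{3} = - \frac{7}{3} + \frac{1}{3} \cdot 0 = - \frac{7}{3} + 0 = - \frac{7}{3} \approx -2.3333$)
$Q = 36$ ($Q = - 4 \left(8 - 11\right) \left(6 - 3\right) = - 4 \left(\left(-3\right) 3\right) = \left(-4\right) \left(-9\right) = 36$)
$o{\left(B \right)} = -4 + \frac{1}{11 + B}$ ($o{\left(B \right)} = -4 + \frac{1}{B + 11} = -4 + \frac{1}{11 + B}$)
$\left(f + o{\left(Q \right)}\right)^{2} = \left(- \frac{7}{3} + \frac{-43 - 144}{11 + 36}\right)^{2} = \left(- \frac{7}{3} + \frac{-43 - 144}{47}\right)^{2} = \left(- \frac{7}{3} + \frac{1}{47} \left(-187\right)\right)^{2} = \left(- \frac{7}{3} - \frac{187}{47}\right)^{2} = \left(- \frac{890}{141}\right)^{2} = \frac{792100}{19881}$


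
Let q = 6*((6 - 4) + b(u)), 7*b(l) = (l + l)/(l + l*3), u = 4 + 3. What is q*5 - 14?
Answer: 337/7 ≈ 48.143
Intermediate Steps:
u = 7
b(l) = 1/14 (b(l) = ((l + l)/(l + l*3))/7 = ((2*l)/(l + 3*l))/7 = ((2*l)/((4*l)))/7 = ((2*l)*(1/(4*l)))/7 = (⅐)*(½) = 1/14)
q = 87/7 (q = 6*((6 - 4) + 1/14) = 6*(2 + 1/14) = 6*(29/14) = 87/7 ≈ 12.429)
q*5 - 14 = (87/7)*5 - 14 = 435/7 - 14 = 337/7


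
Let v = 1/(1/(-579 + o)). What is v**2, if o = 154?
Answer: 180625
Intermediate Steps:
v = -425 (v = 1/(1/(-579 + 154)) = 1/(1/(-425)) = 1/(-1/425) = -425)
v**2 = (-425)**2 = 180625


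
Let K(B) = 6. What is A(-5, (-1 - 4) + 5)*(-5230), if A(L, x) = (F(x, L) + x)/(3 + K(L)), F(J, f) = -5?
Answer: 26150/9 ≈ 2905.6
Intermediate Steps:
A(L, x) = -5/9 + x/9 (A(L, x) = (-5 + x)/(3 + 6) = (-5 + x)/9 = (-5 + x)*(⅑) = -5/9 + x/9)
A(-5, (-1 - 4) + 5)*(-5230) = (-5/9 + ((-1 - 4) + 5)/9)*(-5230) = (-5/9 + (-5 + 5)/9)*(-5230) = (-5/9 + (⅑)*0)*(-5230) = (-5/9 + 0)*(-5230) = -5/9*(-5230) = 26150/9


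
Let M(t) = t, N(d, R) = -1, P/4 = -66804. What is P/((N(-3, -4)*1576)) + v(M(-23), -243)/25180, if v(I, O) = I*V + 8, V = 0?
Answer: 210265984/1240115 ≈ 169.55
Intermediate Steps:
P = -267216 (P = 4*(-66804) = -267216)
v(I, O) = 8 (v(I, O) = I*0 + 8 = 0 + 8 = 8)
P/((N(-3, -4)*1576)) + v(M(-23), -243)/25180 = -267216/((-1*1576)) + 8/25180 = -267216/(-1576) + 8*(1/25180) = -267216*(-1/1576) + 2/6295 = 33402/197 + 2/6295 = 210265984/1240115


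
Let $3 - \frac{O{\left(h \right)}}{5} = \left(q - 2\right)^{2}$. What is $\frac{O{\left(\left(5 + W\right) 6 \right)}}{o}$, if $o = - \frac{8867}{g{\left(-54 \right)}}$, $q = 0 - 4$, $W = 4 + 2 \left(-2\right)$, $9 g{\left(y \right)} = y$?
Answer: $- \frac{990}{8867} \approx -0.11165$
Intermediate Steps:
$g{\left(y \right)} = \frac{y}{9}$
$W = 0$ ($W = 4 - 4 = 0$)
$q = -4$
$O{\left(h \right)} = -165$ ($O{\left(h \right)} = 15 - 5 \left(-4 - 2\right)^{2} = 15 - 5 \left(-6\right)^{2} = 15 - 180 = -165$)
$o = \frac{8867}{6}$ ($o = - \frac{8867}{\frac{1}{9} \left(-54\right)} = - \frac{8867}{-6} = \left(-8867\right) \left(- \frac{1}{6}\right) = \frac{8867}{6} \approx 1477.8$)
$\frac{O{\left(\left(5 + W\right) 6 \right)}}{o} = - \frac{165}{\frac{8867}{6}} = \left(-165\right) \frac{6}{8867} = - \frac{990}{8867}$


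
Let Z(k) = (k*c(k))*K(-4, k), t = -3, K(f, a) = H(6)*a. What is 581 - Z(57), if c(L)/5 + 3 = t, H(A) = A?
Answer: 585401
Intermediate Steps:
K(f, a) = 6*a
c(L) = -30 (c(L) = -15 + 5*(-3) = -15 - 15 = -30)
Z(k) = -180*k**2 (Z(k) = (k*(-30))*(6*k) = (-30*k)*(6*k) = -180*k**2)
581 - Z(57) = 581 - (-180)*57**2 = 581 - (-180)*3249 = 581 - 1*(-584820) = 581 + 584820 = 585401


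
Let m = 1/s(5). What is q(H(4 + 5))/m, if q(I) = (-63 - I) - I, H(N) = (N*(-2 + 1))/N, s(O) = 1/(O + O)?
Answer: -61/10 ≈ -6.1000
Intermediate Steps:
s(O) = 1/(2*O)
H(N) = -1 (H(N) = (N*(-1))/N = (-N)/N = -1)
m = 10 (m = 1/((½)/5) = 1/((½)*(⅕)) = 1/(⅒) = 10)
q(I) = -63 - 2*I
q(H(4 + 5))/m = (-63 - 2*(-1))/10 = (-63 + 2)*(⅒) = -61*⅒ = -61/10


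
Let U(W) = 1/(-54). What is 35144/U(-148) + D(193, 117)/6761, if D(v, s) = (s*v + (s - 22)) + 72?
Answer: -12830840788/6761 ≈ -1.8978e+6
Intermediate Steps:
U(W) = -1/54
D(v, s) = 50 + s + s*v (D(v, s) = (s*v + (-22 + s)) + 72 = (-22 + s + s*v) + 72 = 50 + s + s*v)
35144/U(-148) + D(193, 117)/6761 = 35144/(-1/54) + (50 + 117 + 117*193)/6761 = 35144*(-54) + (50 + 117 + 22581)*(1/6761) = -1897776 + 22748*(1/6761) = -1897776 + 22748/6761 = -12830840788/6761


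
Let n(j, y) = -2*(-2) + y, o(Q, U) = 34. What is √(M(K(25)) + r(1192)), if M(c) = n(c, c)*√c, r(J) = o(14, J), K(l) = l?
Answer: √179 ≈ 13.379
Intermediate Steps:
r(J) = 34
n(j, y) = 4 + y
M(c) = √c*(4 + c) (M(c) = (4 + c)*√c = √c*(4 + c))
√(M(K(25)) + r(1192)) = √(√25*(4 + 25) + 34) = √(5*29 + 34) = √(145 + 34) = √179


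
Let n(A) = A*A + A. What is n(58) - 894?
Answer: 2528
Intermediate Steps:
n(A) = A + A**2 (n(A) = A**2 + A = A + A**2)
n(58) - 894 = 58*(1 + 58) - 894 = 58*59 - 894 = 3422 - 894 = 2528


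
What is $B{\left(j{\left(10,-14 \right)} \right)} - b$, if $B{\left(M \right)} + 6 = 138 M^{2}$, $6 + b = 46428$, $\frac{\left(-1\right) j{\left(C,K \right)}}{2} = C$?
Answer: $8772$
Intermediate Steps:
$j{\left(C,K \right)} = - 2 C$
$b = 46422$ ($b = -6 + 46428 = 46422$)
$B{\left(M \right)} = -6 + 138 M^{2}$
$B{\left(j{\left(10,-14 \right)} \right)} - b = \left(-6 + 138 \left(\left(-2\right) 10\right)^{2}\right) - 46422 = \left(-6 + 138 \left(-20\right)^{2}\right) - 46422 = \left(-6 + 138 \cdot 400\right) - 46422 = \left(-6 + 55200\right) - 46422 = 55194 - 46422 = 8772$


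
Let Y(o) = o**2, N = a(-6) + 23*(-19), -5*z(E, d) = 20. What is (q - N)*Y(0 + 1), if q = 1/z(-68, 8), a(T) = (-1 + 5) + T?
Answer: 1755/4 ≈ 438.75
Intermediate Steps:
a(T) = 4 + T
z(E, d) = -4 (z(E, d) = -1/5*20 = -4)
N = -439 (N = (4 - 6) + 23*(-19) = -2 - 437 = -439)
q = -1/4 (q = 1/(-4) = -1/4 ≈ -0.25000)
(q - N)*Y(0 + 1) = (-1/4 - 1*(-439))*(0 + 1)**2 = (-1/4 + 439)*1**2 = (1755/4)*1 = 1755/4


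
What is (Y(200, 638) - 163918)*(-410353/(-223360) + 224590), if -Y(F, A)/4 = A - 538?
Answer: -4121492494153727/111680 ≈ -3.6905e+10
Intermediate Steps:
Y(F, A) = 2152 - 4*A (Y(F, A) = -4*(A - 538) = -4*(-538 + A) = 2152 - 4*A)
(Y(200, 638) - 163918)*(-410353/(-223360) + 224590) = ((2152 - 4*638) - 163918)*(-410353/(-223360) + 224590) = ((2152 - 2552) - 163918)*(-410353*(-1/223360) + 224590) = (-400 - 163918)*(410353/223360 + 224590) = -164318*50164832753/223360 = -4121492494153727/111680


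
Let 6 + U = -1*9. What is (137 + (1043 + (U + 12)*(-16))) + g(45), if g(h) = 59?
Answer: 1287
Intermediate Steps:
U = -15 (U = -6 - 1*9 = -6 - 9 = -15)
(137 + (1043 + (U + 12)*(-16))) + g(45) = (137 + (1043 + (-15 + 12)*(-16))) + 59 = (137 + (1043 - 3*(-16))) + 59 = (137 + (1043 + 48)) + 59 = (137 + 1091) + 59 = 1228 + 59 = 1287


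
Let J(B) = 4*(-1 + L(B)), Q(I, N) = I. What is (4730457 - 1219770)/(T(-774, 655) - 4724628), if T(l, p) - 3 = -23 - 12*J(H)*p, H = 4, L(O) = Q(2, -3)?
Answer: -3510687/4756088 ≈ -0.73815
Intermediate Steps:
L(O) = 2
J(B) = 4 (J(B) = 4*(-1 + 2) = 4*1 = 4)
T(l, p) = -20 - 48*p (T(l, p) = 3 + (-23 - 48*p) = -20 - 48*p)
(4730457 - 1219770)/(T(-774, 655) - 4724628) = (4730457 - 1219770)/((-20 - 48*655) - 4724628) = 3510687/((-20 - 31440) - 4724628) = 3510687/(-31460 - 4724628) = 3510687/(-4756088) = 3510687*(-1/4756088) = -3510687/4756088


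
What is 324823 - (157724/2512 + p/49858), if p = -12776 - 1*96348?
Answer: 5084289181613/15655412 ≈ 3.2476e+5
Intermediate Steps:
p = -109124 (p = -12776 - 96348 = -109124)
324823 - (157724/2512 + p/49858) = 324823 - (157724/2512 - 109124/49858) = 324823 - (157724*(1/2512) - 109124*1/49858) = 324823 - (39431/628 - 54562/24929) = 324823 - 1*948710463/15655412 = 324823 - 948710463/15655412 = 5084289181613/15655412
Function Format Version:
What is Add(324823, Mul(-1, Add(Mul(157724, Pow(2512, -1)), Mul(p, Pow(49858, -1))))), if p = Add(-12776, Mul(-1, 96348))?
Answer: Rational(5084289181613, 15655412) ≈ 3.2476e+5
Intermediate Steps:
p = -109124 (p = Add(-12776, -96348) = -109124)
Add(324823, Mul(-1, Add(Mul(157724, Pow(2512, -1)), Mul(p, Pow(49858, -1))))) = Add(324823, Mul(-1, Add(Mul(157724, Pow(2512, -1)), Mul(-109124, Pow(49858, -1))))) = Add(324823, Mul(-1, Add(Mul(157724, Rational(1, 2512)), Mul(-109124, Rational(1, 49858))))) = Add(324823, Mul(-1, Add(Rational(39431, 628), Rational(-54562, 24929)))) = Add(324823, Mul(-1, Rational(948710463, 15655412))) = Add(324823, Rational(-948710463, 15655412)) = Rational(5084289181613, 15655412)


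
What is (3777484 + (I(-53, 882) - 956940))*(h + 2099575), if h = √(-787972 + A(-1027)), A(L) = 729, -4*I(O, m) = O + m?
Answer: 23686034127525/4 + 11281347*I*√787243/4 ≈ 5.9215e+12 + 2.5024e+9*I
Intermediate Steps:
I(O, m) = -O/4 - m/4 (I(O, m) = -(O + m)/4 = -O/4 - m/4)
h = I*√787243 (h = √(-787972 + 729) = √(-787243) = I*√787243 ≈ 887.27*I)
(3777484 + (I(-53, 882) - 956940))*(h + 2099575) = (3777484 + ((-¼*(-53) - ¼*882) - 956940))*(I*√787243 + 2099575) = (3777484 + ((53/4 - 441/2) - 956940))*(2099575 + I*√787243) = (3777484 + (-829/4 - 956940))*(2099575 + I*√787243) = (3777484 - 3828589/4)*(2099575 + I*√787243) = 11281347*(2099575 + I*√787243)/4 = 23686034127525/4 + 11281347*I*√787243/4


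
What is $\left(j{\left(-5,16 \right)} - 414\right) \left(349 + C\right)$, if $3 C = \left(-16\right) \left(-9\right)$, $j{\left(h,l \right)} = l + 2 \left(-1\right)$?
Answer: $-158800$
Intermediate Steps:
$j{\left(h,l \right)} = -2 + l$ ($j{\left(h,l \right)} = l - 2 = -2 + l$)
$C = 48$ ($C = \frac{\left(-16\right) \left(-9\right)}{3} = \frac{1}{3} \cdot 144 = 48$)
$\left(j{\left(-5,16 \right)} - 414\right) \left(349 + C\right) = \left(\left(-2 + 16\right) - 414\right) \left(349 + 48\right) = \left(14 - 414\right) 397 = \left(-400\right) 397 = -158800$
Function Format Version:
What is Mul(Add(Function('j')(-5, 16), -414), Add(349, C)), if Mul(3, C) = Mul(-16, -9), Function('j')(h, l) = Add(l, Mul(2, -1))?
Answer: -158800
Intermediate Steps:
Function('j')(h, l) = Add(-2, l) (Function('j')(h, l) = Add(l, -2) = Add(-2, l))
C = 48 (C = Mul(Rational(1, 3), Mul(-16, -9)) = Mul(Rational(1, 3), 144) = 48)
Mul(Add(Function('j')(-5, 16), -414), Add(349, C)) = Mul(Add(Add(-2, 16), -414), Add(349, 48)) = Mul(Add(14, -414), 397) = Mul(-400, 397) = -158800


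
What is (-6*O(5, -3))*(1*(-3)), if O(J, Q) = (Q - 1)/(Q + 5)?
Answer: -36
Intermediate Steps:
O(J, Q) = (-1 + Q)/(5 + Q)
(-6*O(5, -3))*(1*(-3)) = (-6*(-1 - 3)/(5 - 3))*(1*(-3)) = -6*(-4)/2*(-3) = -3*(-4)*(-3) = -6*(-2)*(-3) = 12*(-3) = -36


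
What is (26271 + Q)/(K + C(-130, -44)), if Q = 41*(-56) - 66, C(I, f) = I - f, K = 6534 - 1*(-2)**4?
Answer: 23909/6432 ≈ 3.7172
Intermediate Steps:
K = 6518 (K = 6534 - 1*16 = 6534 - 16 = 6518)
Q = -2362 (Q = -2296 - 66 = -2362)
(26271 + Q)/(K + C(-130, -44)) = (26271 - 2362)/(6518 + (-130 - 1*(-44))) = 23909/(6518 + (-130 + 44)) = 23909/(6518 - 86) = 23909/6432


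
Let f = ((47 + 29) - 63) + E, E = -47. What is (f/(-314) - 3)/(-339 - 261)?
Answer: 227/47100 ≈ 0.0048195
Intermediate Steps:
f = -34 (f = ((47 + 29) - 63) - 47 = (76 - 63) - 47 = 13 - 47 = -34)
(f/(-314) - 3)/(-339 - 261) = (-34/(-314) - 3)/(-339 - 261) = (-34*(-1/314) - 3)/(-600) = (17/157 - 3)*(-1/600) = -454/157*(-1/600) = 227/47100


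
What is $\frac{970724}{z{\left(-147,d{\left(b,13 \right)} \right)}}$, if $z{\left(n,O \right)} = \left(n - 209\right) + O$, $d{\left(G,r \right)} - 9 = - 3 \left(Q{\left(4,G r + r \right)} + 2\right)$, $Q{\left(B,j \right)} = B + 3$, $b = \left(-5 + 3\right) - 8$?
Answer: $- \frac{485362}{187} \approx -2595.5$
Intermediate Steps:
$b = -10$ ($b = -2 - 8 = -10$)
$Q{\left(B,j \right)} = 3 + B$
$d{\left(G,r \right)} = -18$ ($d{\left(G,r \right)} = 9 - 3 \left(\left(3 + 4\right) + 2\right) = 9 - 3 \left(7 + 2\right) = 9 - 27 = -18$)
$z{\left(n,O \right)} = -209 + O + n$ ($z{\left(n,O \right)} = \left(-209 + n\right) + O = -209 + O + n$)
$\frac{970724}{z{\left(-147,d{\left(b,13 \right)} \right)}} = \frac{970724}{-209 - 18 - 147} = \frac{970724}{-374} = 970724 \left(- \frac{1}{374}\right) = - \frac{485362}{187}$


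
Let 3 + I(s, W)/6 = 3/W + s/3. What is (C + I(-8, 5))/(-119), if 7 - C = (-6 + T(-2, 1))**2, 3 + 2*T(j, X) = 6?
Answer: 873/2380 ≈ 0.36681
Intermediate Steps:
T(j, X) = 3/2 (T(j, X) = -3/2 + (1/2)*6 = -3/2 + 3 = 3/2)
I(s, W) = -18 + 2*s + 18/W (I(s, W) = -18 + 6*(3/W + s/3) = -18 + (2*s + 18/W) = -18 + 2*s + 18/W)
C = -53/4 (C = 7 - (-6 + 3/2)**2 = 7 - (-9/2)**2 = 7 - 1*81/4 = 7 - 81/4 = -53/4 ≈ -13.250)
(C + I(-8, 5))/(-119) = (-53/4 + (-18 + 2*(-8) + 18/5))/(-119) = -(-53/4 + (-18 - 16 + 18*(1/5)))/119 = -(-53/4 + (-18 - 16 + 18/5))/119 = -(-53/4 - 152/5)/119 = -1/119*(-873/20) = 873/2380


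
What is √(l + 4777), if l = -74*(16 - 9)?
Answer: √4259 ≈ 65.261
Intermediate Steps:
l = -518 (l = -74*7 = -518)
√(l + 4777) = √(-518 + 4777) = √4259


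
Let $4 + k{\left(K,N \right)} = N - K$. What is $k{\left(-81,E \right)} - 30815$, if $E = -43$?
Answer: $-30781$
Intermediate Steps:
$k{\left(K,N \right)} = -4 + N - K$ ($k{\left(K,N \right)} = -4 - \left(K - N\right) = -4 + N - K$)
$k{\left(-81,E \right)} - 30815 = \left(-4 - 43 - -81\right) - 30815 = \left(-4 - 43 + 81\right) - 30815 = 34 - 30815 = -30781$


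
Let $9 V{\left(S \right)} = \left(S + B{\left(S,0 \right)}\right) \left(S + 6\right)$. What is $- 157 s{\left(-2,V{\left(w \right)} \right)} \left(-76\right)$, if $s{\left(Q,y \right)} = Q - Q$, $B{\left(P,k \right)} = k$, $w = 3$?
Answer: $0$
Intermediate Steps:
$V{\left(S \right)} = \frac{S \left(6 + S\right)}{9}$ ($V{\left(S \right)} = \frac{\left(S + 0\right) \left(S + 6\right)}{9} = \frac{S \left(6 + S\right)}{9}$)
$s{\left(Q,y \right)} = 0$
$- 157 s{\left(-2,V{\left(w \right)} \right)} \left(-76\right) = \left(-157\right) 0 \left(-76\right) = 0 \left(-76\right) = 0$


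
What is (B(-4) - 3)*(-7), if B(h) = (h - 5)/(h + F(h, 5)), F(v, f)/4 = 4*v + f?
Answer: 315/16 ≈ 19.688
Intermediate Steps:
F(v, f) = 4*f + 16*v (F(v, f) = 4*(4*v + f) = 4*(f + 4*v) = 4*f + 16*v)
B(h) = (-5 + h)/(20 + 17*h) (B(h) = (h - 5)/(h + (4*5 + 16*h)) = (-5 + h)/(h + (20 + 16*h)) = (-5 + h)/(20 + 17*h))
(B(-4) - 3)*(-7) = ((-5 - 4)/(20 + 17*(-4)) - 3)*(-7) = (-9/(20 - 68) - 3)*(-7) = (-9/(-48) - 3)*(-7) = (-1/48*(-9) - 3)*(-7) = (3/16 - 3)*(-7) = -45/16*(-7) = 315/16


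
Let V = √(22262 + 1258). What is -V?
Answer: -28*√30 ≈ -153.36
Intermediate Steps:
V = 28*√30 (V = √23520 = 28*√30 ≈ 153.36)
-V = -28*√30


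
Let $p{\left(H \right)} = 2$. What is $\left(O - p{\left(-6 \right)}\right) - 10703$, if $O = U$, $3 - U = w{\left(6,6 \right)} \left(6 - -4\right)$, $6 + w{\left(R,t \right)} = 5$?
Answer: $-10692$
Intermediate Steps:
$w{\left(R,t \right)} = -1$ ($w{\left(R,t \right)} = -6 + 5 = -1$)
$U = 13$ ($U = 3 - - (6 - -4) = 3 - - (6 + 4) = 3 - \left(-1\right) 10 = 3 - -10 = 3 + 10 = 13$)
$O = 13$
$\left(O - p{\left(-6 \right)}\right) - 10703 = \left(13 - 2\right) - 10703 = 11 - 10703 = -10692$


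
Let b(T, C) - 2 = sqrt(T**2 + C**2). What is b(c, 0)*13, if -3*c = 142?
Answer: 1924/3 ≈ 641.33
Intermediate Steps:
c = -142/3 (c = -1/3*142 = -142/3 ≈ -47.333)
b(T, C) = 2 + sqrt(C**2 + T**2) (b(T, C) = 2 + sqrt(T**2 + C**2) = 2 + sqrt(C**2 + T**2))
b(c, 0)*13 = (2 + sqrt(0**2 + (-142/3)**2))*13 = (2 + sqrt(0 + 20164/9))*13 = (2 + sqrt(20164/9))*13 = (2 + 142/3)*13 = (148/3)*13 = 1924/3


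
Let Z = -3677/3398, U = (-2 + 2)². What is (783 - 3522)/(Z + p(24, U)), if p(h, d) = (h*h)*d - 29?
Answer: 3102374/34073 ≈ 91.051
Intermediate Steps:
U = 0 (U = 0² = 0)
p(h, d) = -29 + d*h² (p(h, d) = h²*d - 29 = d*h² - 29 = -29 + d*h²)
Z = -3677/3398 (Z = -3677*1/3398 = -3677/3398 ≈ -1.0821)
(783 - 3522)/(Z + p(24, U)) = (783 - 3522)/(-3677/3398 + (-29 + 0*24²)) = -2739/(-3677/3398 + (-29 + 0*576)) = -2739/(-3677/3398 + (-29 + 0)) = -2739/(-3677/3398 - 29) = -2739/(-102219/3398) = -2739*(-3398/102219) = 3102374/34073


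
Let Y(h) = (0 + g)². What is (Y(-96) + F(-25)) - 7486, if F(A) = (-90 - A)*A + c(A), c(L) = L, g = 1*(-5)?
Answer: -5861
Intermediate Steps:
g = -5
Y(h) = 25 (Y(h) = (0 - 5)² = (-5)² = 25)
F(A) = A + A*(-90 - A) (F(A) = (-90 - A)*A + A = A*(-90 - A) + A = A + A*(-90 - A))
(Y(-96) + F(-25)) - 7486 = (25 - 25*(-89 - 1*(-25))) - 7486 = (25 - 25*(-89 + 25)) - 7486 = (25 - 25*(-64)) - 7486 = (25 + 1600) - 7486 = 1625 - 7486 = -5861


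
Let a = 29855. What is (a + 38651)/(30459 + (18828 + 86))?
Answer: 68506/49373 ≈ 1.3875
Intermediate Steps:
(a + 38651)/(30459 + (18828 + 86)) = (29855 + 38651)/(30459 + (18828 + 86)) = 68506/(30459 + 18914) = 68506/49373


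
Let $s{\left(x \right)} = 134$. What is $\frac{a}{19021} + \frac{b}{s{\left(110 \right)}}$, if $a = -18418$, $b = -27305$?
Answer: $- \frac{521836417}{2548814} \approx -204.74$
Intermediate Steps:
$\frac{a}{19021} + \frac{b}{s{\left(110 \right)}} = - \frac{18418}{19021} - \frac{27305}{134} = - \frac{521836417}{2548814}$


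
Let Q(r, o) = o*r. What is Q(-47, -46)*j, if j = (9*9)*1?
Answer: 175122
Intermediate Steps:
j = 81 (j = 81*1 = 81)
Q(-47, -46)*j = -46*(-47)*81 = 2162*81 = 175122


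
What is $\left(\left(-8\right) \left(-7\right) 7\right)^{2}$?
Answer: $153664$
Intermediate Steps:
$\left(\left(-8\right) \left(-7\right) 7\right)^{2} = \left(56 \cdot 7\right)^{2} = 392^{2} = 153664$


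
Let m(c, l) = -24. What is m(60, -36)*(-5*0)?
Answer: 0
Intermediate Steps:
m(60, -36)*(-5*0) = -(-120)*0 = -24*0 = 0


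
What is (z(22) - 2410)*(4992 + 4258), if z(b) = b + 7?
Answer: -22024250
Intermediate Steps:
z(b) = 7 + b
(z(22) - 2410)*(4992 + 4258) = ((7 + 22) - 2410)*(4992 + 4258) = (29 - 2410)*9250 = -2381*9250 = -22024250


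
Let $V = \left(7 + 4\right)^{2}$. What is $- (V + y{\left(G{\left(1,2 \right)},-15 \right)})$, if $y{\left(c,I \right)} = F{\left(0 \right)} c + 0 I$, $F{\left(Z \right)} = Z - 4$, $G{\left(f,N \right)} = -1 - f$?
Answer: $-129$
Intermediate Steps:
$F{\left(Z \right)} = -4 + Z$
$y{\left(c,I \right)} = - 4 c$ ($y{\left(c,I \right)} = \left(-4 + 0\right) c + 0 I = - 4 c + 0 = - 4 c$)
$V = 121$ ($V = 11^{2} = 121$)
$- (V + y{\left(G{\left(1,2 \right)},-15 \right)}) = - (121 - 4 \left(-1 - 1\right)) = - (121 - -8) = - (121 + 8) = \left(-1\right) 129 = -129$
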